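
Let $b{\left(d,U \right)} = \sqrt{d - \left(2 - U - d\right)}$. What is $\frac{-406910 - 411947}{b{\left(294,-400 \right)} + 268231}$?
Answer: $- \frac{16895602459}{5534451475} + \frac{62989 \sqrt{186}}{5534451475} \approx -3.0527$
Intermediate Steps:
$b{\left(d,U \right)} = \sqrt{-2 + U + 2 d}$ ($b{\left(d,U \right)} = \sqrt{d + \left(-2 + U + d\right)} = \sqrt{-2 + U + 2 d}$)
$\frac{-406910 - 411947}{b{\left(294,-400 \right)} + 268231} = \frac{-406910 - 411947}{\sqrt{-2 - 400 + 2 \cdot 294} + 268231} = - \frac{818857}{\sqrt{-2 - 400 + 588} + 268231} = - \frac{818857}{\sqrt{186} + 268231} = - \frac{818857}{268231 + \sqrt{186}}$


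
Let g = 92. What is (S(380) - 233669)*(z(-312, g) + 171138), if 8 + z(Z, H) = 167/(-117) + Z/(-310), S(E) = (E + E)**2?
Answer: 1067367474438727/18135 ≈ 5.8857e+10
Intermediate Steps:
S(E) = 4*E**2 (S(E) = (2*E)**2 = 4*E**2)
z(Z, H) = -1103/117 - Z/310 (z(Z, H) = -8 + (167/(-117) + Z/(-310)) = -8 + (167*(-1/117) + Z*(-1/310)) = -8 + (-167/117 - Z/310) = -1103/117 - Z/310)
(S(380) - 233669)*(z(-312, g) + 171138) = (4*380**2 - 233669)*((-1103/117 - 1/310*(-312)) + 171138) = (4*144400 - 233669)*((-1103/117 + 156/155) + 171138) = (577600 - 233669)*(-152713/18135 + 171138) = 343931*(3103434917/18135) = 1067367474438727/18135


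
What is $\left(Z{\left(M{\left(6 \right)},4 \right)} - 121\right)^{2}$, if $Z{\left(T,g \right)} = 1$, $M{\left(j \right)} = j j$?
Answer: $14400$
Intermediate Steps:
$M{\left(j \right)} = j^{2}$
$\left(Z{\left(M{\left(6 \right)},4 \right)} - 121\right)^{2} = \left(1 - 121\right)^{2} = \left(-120\right)^{2} = 14400$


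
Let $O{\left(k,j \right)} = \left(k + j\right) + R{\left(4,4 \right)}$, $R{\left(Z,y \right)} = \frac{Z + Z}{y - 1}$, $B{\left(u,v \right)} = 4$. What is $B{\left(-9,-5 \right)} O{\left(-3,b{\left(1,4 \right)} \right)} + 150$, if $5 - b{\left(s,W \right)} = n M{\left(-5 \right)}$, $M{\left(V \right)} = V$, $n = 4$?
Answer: $\frac{746}{3} \approx 248.67$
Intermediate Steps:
$b{\left(s,W \right)} = 25$ ($b{\left(s,W \right)} = 5 - 4 \left(-5\right) = 5 - -20 = 5 + 20 = 25$)
$R{\left(Z,y \right)} = \frac{2 Z}{-1 + y}$
$O{\left(k,j \right)} = \frac{8}{3} + j + k$ ($O{\left(k,j \right)} = \left(k + j\right) + 2 \cdot 4 \frac{1}{-1 + 4} = \left(j + k\right) + 2 \cdot 4 \cdot \frac{1}{3} = \left(j + k\right) + \frac{8}{3} = \frac{8}{3} + j + k$)
$B{\left(-9,-5 \right)} O{\left(-3,b{\left(1,4 \right)} \right)} + 150 = 4 \left(\frac{8}{3} + 25 - 3\right) + 150 = 4 \cdot \frac{74}{3} + 150 = \frac{296}{3} + 150 = \frac{746}{3}$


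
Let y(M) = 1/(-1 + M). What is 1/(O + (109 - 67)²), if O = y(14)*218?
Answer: 13/23150 ≈ 0.00056155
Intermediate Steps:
O = 218/13 (O = 218/(-1 + 14) = 218/13 ≈ 16.769)
1/(O + (109 - 67)²) = 1/(218/13 + (109 - 67)²) = 1/(218/13 + 42²) = 1/(218/13 + 1764) = 1/(23150/13) = 13/23150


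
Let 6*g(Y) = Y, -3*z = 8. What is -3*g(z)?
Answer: 4/3 ≈ 1.3333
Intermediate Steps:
z = -8/3 (z = -1/3*8 = -8/3 ≈ -2.6667)
g(Y) = Y/6
-3*g(z) = -(-8)/(2*3) = -3*(-4/9) = 4/3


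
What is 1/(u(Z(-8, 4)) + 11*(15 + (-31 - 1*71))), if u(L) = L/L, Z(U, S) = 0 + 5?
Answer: -1/956 ≈ -0.0010460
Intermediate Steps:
Z(U, S) = 5
u(L) = 1
1/(u(Z(-8, 4)) + 11*(15 + (-31 - 1*71))) = 1/(1 + 11*(15 + (-31 - 1*71))) = 1/(1 + 11*(15 + (-31 - 71))) = 1/(1 + 11*(15 - 102)) = 1/(1 + 11*(-87)) = 1/(1 - 957) = 1/(-956) = -1/956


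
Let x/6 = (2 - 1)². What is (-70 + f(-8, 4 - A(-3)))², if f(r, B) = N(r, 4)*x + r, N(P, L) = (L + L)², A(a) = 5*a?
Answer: 93636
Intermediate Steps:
N(P, L) = 4*L² (N(P, L) = (2*L)² = 4*L²)
x = 6 (x = 6*(2 - 1)² = 6*1² = 6*1 = 6)
f(r, B) = 384 + r (f(r, B) = (4*4²)*6 + r = (4*16)*6 + r = 64*6 + r = 384 + r)
(-70 + f(-8, 4 - A(-3)))² = (-70 + (384 - 8))² = (-70 + 376)² = 306² = 93636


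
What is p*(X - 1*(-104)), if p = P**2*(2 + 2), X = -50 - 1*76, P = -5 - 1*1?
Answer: -3168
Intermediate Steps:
P = -6 (P = -5 - 1 = -6)
X = -126 (X = -50 - 76 = -126)
p = 144 (p = (-6)**2*(2 + 2) = 36*4 = 144)
p*(X - 1*(-104)) = 144*(-126 - 1*(-104)) = 144*(-126 + 104) = 144*(-22) = -3168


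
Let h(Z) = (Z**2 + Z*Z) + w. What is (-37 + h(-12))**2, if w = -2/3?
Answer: 564001/9 ≈ 62667.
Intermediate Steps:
w = -2/3 (w = -2*1/3 = -2/3 ≈ -0.66667)
h(Z) = -2/3 + 2*Z**2 (h(Z) = (Z**2 + Z*Z) - 2/3 = (Z**2 + Z**2) - 2/3 = 2*Z**2 - 2/3 = -2/3 + 2*Z**2)
(-37 + h(-12))**2 = (-37 + (-2/3 + 2*(-12)**2))**2 = (-37 + (-2/3 + 2*144))**2 = (-37 + (-2/3 + 288))**2 = (-37 + 862/3)**2 = (751/3)**2 = 564001/9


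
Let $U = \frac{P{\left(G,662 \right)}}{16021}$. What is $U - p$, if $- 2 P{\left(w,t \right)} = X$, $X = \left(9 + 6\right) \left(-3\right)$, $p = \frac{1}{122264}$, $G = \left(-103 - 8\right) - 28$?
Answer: $\frac{2734919}{1958791544} \approx 0.0013962$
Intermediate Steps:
$G = -139$ ($G = \left(-103 - 8\right) - 28 = -111 - 28 = -139$)
$p = \frac{1}{122264} \approx 8.179 \cdot 10^{-6}$
$X = -45$ ($X = 15 \left(-3\right) = -45$)
$P{\left(w,t \right)} = \frac{45}{2}$ ($P{\left(w,t \right)} = \left(- \frac{1}{2}\right) \left(-45\right) = \frac{45}{2}$)
$U = \frac{45}{32042}$ ($U = \frac{45}{2 \cdot 16021} = \frac{45}{2} \cdot \frac{1}{16021} = \frac{45}{32042} \approx 0.0014044$)
$U - p = \frac{45}{32042} - \frac{1}{122264} = \frac{2734919}{1958791544}$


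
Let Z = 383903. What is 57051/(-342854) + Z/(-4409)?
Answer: -131874217021/1511643286 ≈ -87.239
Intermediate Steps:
57051/(-342854) + Z/(-4409) = 57051/(-342854) + 383903/(-4409) = 57051*(-1/342854) + 383903*(-1/4409) = -57051/342854 - 383903/4409 = -131874217021/1511643286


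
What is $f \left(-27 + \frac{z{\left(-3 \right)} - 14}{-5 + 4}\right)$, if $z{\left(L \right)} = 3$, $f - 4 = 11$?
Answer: $-240$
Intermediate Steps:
$f = 15$ ($f = 4 + 11 = 15$)
$f \left(-27 + \frac{z{\left(-3 \right)} - 14}{-5 + 4}\right) = 15 \left(-27 + \frac{3 - 14}{-5 + 4}\right) = 15 \left(-27 - \frac{11}{-1}\right) = 15 \left(-27 - -11\right) = 15 \left(-27 + 11\right) = 15 \left(-16\right) = -240$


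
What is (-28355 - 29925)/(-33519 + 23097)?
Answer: 29140/5211 ≈ 5.5920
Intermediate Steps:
(-28355 - 29925)/(-33519 + 23097) = -58280/(-10422) = -58280*(-1/10422) = 29140/5211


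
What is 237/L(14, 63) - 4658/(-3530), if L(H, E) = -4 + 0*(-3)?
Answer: -408989/7060 ≈ -57.930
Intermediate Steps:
L(H, E) = -4 (L(H, E) = -4 + 0 = -4)
237/L(14, 63) - 4658/(-3530) = 237/(-4) - 4658/(-3530) = 237*(-1/4) - 4658*(-1/3530) = -237/4 + 2329/1765 = -408989/7060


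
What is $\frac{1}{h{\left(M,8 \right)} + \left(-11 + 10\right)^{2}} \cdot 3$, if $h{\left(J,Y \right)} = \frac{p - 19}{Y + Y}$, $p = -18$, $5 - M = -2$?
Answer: $- \frac{16}{7} \approx -2.2857$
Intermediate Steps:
$M = 7$ ($M = 5 - -2 = 5 + 2 = 7$)
$h{\left(J,Y \right)} = - \frac{37}{2 Y}$ ($h{\left(J,Y \right)} = \frac{-18 - 19}{Y + Y} = - \frac{37}{2 Y}$)
$\frac{1}{h{\left(M,8 \right)} + \left(-11 + 10\right)^{2}} \cdot 3 = \frac{1}{- \frac{37}{2 \cdot 8} + \left(-11 + 10\right)^{2}} \cdot 3 = \frac{1}{\left(- \frac{37}{2}\right) \frac{1}{8} + \left(-1\right)^{2}} \cdot 3 = \frac{1}{- \frac{37}{16} + 1} \cdot 3 = \frac{1}{- \frac{21}{16}} \cdot 3 = \left(- \frac{16}{21}\right) 3 = - \frac{16}{7}$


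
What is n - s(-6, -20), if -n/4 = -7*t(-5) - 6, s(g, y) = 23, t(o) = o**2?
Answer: 701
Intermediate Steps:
n = 724 (n = -4*(-7*(-5)**2 - 6) = -4*(-7*25 - 6) = -4*(-175 - 6) = -4*(-181) = 724)
n - s(-6, -20) = 724 - 1*23 = 724 - 23 = 701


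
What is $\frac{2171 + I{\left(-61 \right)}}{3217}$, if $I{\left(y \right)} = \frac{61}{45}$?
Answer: $\frac{97756}{144765} \approx 0.67527$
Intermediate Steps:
$I{\left(y \right)} = \frac{61}{45}$ ($I{\left(y \right)} = 61 \cdot \frac{1}{45} = \frac{61}{45}$)
$\frac{2171 + I{\left(-61 \right)}}{3217} = \frac{2171 + \frac{61}{45}}{3217} = \frac{97756}{45} \cdot \frac{1}{3217} = \frac{97756}{144765}$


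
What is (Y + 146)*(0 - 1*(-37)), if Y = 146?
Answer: 10804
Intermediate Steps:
(Y + 146)*(0 - 1*(-37)) = (146 + 146)*(0 - 1*(-37)) = 292*(0 + 37) = 292*37 = 10804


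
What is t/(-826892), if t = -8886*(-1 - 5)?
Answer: -13329/206723 ≈ -0.064478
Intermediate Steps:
t = 53316 (t = -8886*(-6) = -4443*(-12) = 53316)
t/(-826892) = 53316/(-826892) = 53316*(-1/826892) = -13329/206723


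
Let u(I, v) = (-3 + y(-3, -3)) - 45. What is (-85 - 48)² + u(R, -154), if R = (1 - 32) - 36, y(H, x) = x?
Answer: 17638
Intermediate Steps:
R = -67 (R = -31 - 36 = -67)
u(I, v) = -51 (u(I, v) = (-3 - 3) - 45 = -6 - 45 = -51)
(-85 - 48)² + u(R, -154) = (-85 - 48)² - 51 = (-133)² - 51 = 17689 - 51 = 17638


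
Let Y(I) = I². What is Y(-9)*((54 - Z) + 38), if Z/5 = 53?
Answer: -14013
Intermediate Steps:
Z = 265 (Z = 5*53 = 265)
Y(-9)*((54 - Z) + 38) = (-9)²*((54 - 1*265) + 38) = 81*((54 - 265) + 38) = 81*(-211 + 38) = 81*(-173) = -14013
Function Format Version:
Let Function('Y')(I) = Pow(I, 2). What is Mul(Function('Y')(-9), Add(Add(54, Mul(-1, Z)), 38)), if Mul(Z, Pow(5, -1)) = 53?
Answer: -14013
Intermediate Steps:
Z = 265 (Z = Mul(5, 53) = 265)
Mul(Function('Y')(-9), Add(Add(54, Mul(-1, Z)), 38)) = Mul(Pow(-9, 2), Add(Add(54, Mul(-1, 265)), 38)) = Mul(81, Add(Add(54, -265), 38)) = Mul(81, Add(-211, 38)) = Mul(81, -173) = -14013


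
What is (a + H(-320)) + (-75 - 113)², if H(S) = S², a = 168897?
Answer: 306641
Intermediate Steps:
(a + H(-320)) + (-75 - 113)² = (168897 + (-320)²) + (-75 - 113)² = (168897 + 102400) + (-188)² = 271297 + 35344 = 306641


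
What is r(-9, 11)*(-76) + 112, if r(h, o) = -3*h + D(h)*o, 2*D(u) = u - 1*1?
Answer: 2240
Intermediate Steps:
D(u) = -1/2 + u/2 (D(u) = (u - 1*1)/2 = (u - 1)/2 = (-1 + u)/2 = -1/2 + u/2)
r(h, o) = -3*h + o*(-1/2 + h/2) (r(h, o) = -3*h + (-1/2 + h/2)*o = -3*h + o*(-1/2 + h/2))
r(-9, 11)*(-76) + 112 = (-3*(-9) + (1/2)*11*(-1 - 9))*(-76) + 112 = (27 + (1/2)*11*(-10))*(-76) + 112 = (27 - 55)*(-76) + 112 = -28*(-76) + 112 = 2128 + 112 = 2240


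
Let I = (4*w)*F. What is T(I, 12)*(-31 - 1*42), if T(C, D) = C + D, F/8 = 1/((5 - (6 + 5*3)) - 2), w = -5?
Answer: -13724/9 ≈ -1524.9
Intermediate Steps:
F = -4/9 (F = 8/((5 - (6 + 5*3)) - 2) = 8/((5 - (6 + 15)) - 2) = 8/((5 - 1*21) - 2) = 8/((5 - 21) - 2) = 8/(-16 - 2) = 8/(-18) = 8*(-1/18) = -4/9 ≈ -0.44444)
I = 80/9 (I = (4*(-5))*(-4/9) = -20*(-4/9) = 80/9 ≈ 8.8889)
T(I, 12)*(-31 - 1*42) = (80/9 + 12)*(-31 - 1*42) = 188*(-31 - 42)/9 = (188/9)*(-73) = -13724/9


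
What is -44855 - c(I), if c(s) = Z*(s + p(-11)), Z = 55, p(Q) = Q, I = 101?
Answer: -49805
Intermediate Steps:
c(s) = -605 + 55*s (c(s) = 55*(s - 11) = 55*(-11 + s) = -605 + 55*s)
-44855 - c(I) = -44855 - (-605 + 55*101) = -44855 - (-605 + 5555) = -44855 - 1*4950 = -44855 - 4950 = -49805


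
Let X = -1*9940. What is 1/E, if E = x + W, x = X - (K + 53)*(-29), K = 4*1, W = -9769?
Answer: -1/18056 ≈ -5.5383e-5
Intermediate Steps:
K = 4
X = -9940
x = -8287 (x = -9940 - (4 + 53)*(-29) = -9940 - 57*(-29) = -9940 - 1*(-1653) = -9940 + 1653 = -8287)
E = -18056 (E = -8287 - 9769 = -18056)
1/E = 1/(-18056) = -1/18056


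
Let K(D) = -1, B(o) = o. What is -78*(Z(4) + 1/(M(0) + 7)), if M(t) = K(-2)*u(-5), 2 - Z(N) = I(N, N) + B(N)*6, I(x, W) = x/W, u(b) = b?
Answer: 3575/2 ≈ 1787.5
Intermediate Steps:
Z(N) = 1 - 6*N (Z(N) = 2 - (N/N + N*6) = 2 - (1 + 6*N) = 2 + (-1 - 6*N) = 1 - 6*N)
M(t) = 5 (M(t) = -1*(-5) = 5)
-78*(Z(4) + 1/(M(0) + 7)) = -78*((1 - 6*4) + 1/(5 + 7)) = -78*((1 - 24) + 1/12) = -78*(-23 + 1/12) = -78*(-275/12) = 3575/2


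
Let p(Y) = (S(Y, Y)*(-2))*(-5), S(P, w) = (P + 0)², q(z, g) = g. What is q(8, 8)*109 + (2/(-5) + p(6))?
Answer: 6158/5 ≈ 1231.6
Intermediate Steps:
S(P, w) = P²
p(Y) = 10*Y² (p(Y) = (Y²*(-2))*(-5) = -2*Y²*(-5) = 10*Y²)
q(8, 8)*109 + (2/(-5) + p(6)) = 8*109 + (2/(-5) + 10*6²) = 872 + (-⅕*2 + 10*36) = 872 + (-⅖ + 360) = 872 + 1798/5 = 6158/5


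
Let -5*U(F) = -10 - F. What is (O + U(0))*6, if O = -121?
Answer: -714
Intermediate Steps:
U(F) = 2 + F/5 (U(F) = -(-10 - F)/5 = 2 + F/5)
(O + U(0))*6 = (-121 + (2 + (⅕)*0))*6 = (-121 + (2 + 0))*6 = (-121 + 2)*6 = -119*6 = -714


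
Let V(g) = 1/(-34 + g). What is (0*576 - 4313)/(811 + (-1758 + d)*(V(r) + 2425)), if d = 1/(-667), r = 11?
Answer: 66165733/65387425787 ≈ 0.0010119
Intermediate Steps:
d = -1/667 ≈ -0.0014993
(0*576 - 4313)/(811 + (-1758 + d)*(V(r) + 2425)) = (0*576 - 4313)/(811 + (-1758 - 1/667)*(1/(-34 + 11) + 2425)) = (0 - 4313)/(811 - 1172587*(1/(-23) + 2425)/667) = -4313/(811 - 1172587*(-1/23 + 2425)/667) = -4313/(811 - 1172587/667*55774/23) = -4313/(811 - 65399867338/15341) = -4313/(-65387425787/15341) = -4313*(-15341/65387425787) = 66165733/65387425787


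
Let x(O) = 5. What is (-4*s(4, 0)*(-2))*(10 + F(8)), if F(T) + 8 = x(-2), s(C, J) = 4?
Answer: 224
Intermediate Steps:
F(T) = -3 (F(T) = -8 + 5 = -3)
(-4*s(4, 0)*(-2))*(10 + F(8)) = (-4*4*(-2))*(10 - 3) = -16*(-2)*7 = 32*7 = 224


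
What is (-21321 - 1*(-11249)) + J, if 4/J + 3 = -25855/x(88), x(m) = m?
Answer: -263070920/26119 ≈ -10072.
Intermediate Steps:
J = -352/26119 (J = 4/(-3 - 25855/88) = 4/(-26119/88) = 4*(-88/26119) = -352/26119 ≈ -0.013477)
(-21321 - 1*(-11249)) + J = (-21321 - 1*(-11249)) - 352/26119 = (-21321 + 11249) - 352/26119 = -10072 - 352/26119 = -263070920/26119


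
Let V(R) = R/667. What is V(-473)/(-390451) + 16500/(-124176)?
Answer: -358087478771/2694938094316 ≈ -0.13287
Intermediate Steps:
V(R) = R/667 (V(R) = R*(1/667) = R/667)
V(-473)/(-390451) + 16500/(-124176) = ((1/667)*(-473))/(-390451) + 16500/(-124176) = -473/667*(-1/390451) + 16500*(-1/124176) = 473/260430817 - 1375/10348 = -358087478771/2694938094316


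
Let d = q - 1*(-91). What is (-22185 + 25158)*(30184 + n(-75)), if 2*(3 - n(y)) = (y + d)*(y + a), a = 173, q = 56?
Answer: 79257207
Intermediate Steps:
d = 147 (d = 56 - 1*(-91) = 56 + 91 = 147)
n(y) = 3 - (147 + y)*(173 + y)/2 (n(y) = 3 - (y + 147)*(y + 173)/2 = 3 - (147 + y)*(173 + y)/2)
(-22185 + 25158)*(30184 + n(-75)) = (-22185 + 25158)*(30184 + (-25425/2 - 160*(-75) - ½*(-75)²)) = 2973*(30184 + (-25425/2 + 12000 - ½*5625)) = 2973*(30184 + (-25425/2 + 12000 - 5625/2)) = 2973*(30184 - 3525) = 2973*26659 = 79257207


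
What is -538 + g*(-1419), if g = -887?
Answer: 1258115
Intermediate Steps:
-538 + g*(-1419) = -538 - 887*(-1419) = -538 + 1258653 = 1258115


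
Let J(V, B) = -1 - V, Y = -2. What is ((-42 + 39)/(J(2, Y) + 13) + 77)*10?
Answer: 767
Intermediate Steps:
((-42 + 39)/(J(2, Y) + 13) + 77)*10 = ((-42 + 39)/((-1 - 1*2) + 13) + 77)*10 = (-3/((-1 - 2) + 13) + 77)*10 = (-3/(-3 + 13) + 77)*10 = (-3/10 + 77)*10 = (767/10)*10 = 767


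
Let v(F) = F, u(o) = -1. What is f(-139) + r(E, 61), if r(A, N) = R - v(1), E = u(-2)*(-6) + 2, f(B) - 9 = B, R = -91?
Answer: -222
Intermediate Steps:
f(B) = 9 + B
E = 8 (E = -1*(-6) + 2 = 6 + 2 = 8)
r(A, N) = -92 (r(A, N) = -91 - 1*1 = -91 - 1 = -92)
f(-139) + r(E, 61) = (9 - 139) - 92 = -130 - 92 = -222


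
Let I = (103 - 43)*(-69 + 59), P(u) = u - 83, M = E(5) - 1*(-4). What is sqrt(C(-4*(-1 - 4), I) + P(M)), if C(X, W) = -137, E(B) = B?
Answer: I*sqrt(211) ≈ 14.526*I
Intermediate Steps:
M = 9 (M = 5 - 1*(-4) = 5 + 4 = 9)
P(u) = -83 + u
I = -600 (I = 60*(-10) = -600)
sqrt(C(-4*(-1 - 4), I) + P(M)) = sqrt(-137 + (-83 + 9)) = sqrt(-137 - 74) = sqrt(-211) = I*sqrt(211)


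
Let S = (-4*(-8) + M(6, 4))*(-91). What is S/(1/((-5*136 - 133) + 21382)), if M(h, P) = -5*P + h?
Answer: -33692022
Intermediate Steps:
M(h, P) = h - 5*P
S = -1638 (S = (-4*(-8) + (6 - 5*4))*(-91) = (32 + (6 - 20))*(-91) = (32 - 14)*(-91) = 18*(-91) = -1638)
S/(1/((-5*136 - 133) + 21382)) = -(34805862 - 1113840) = -1638/(1/((-680 - 133) + 21382)) = -1638/(1/(-813 + 21382)) = -1638/(1/20569) = -1638/1/20569 = -1638*20569 = -33692022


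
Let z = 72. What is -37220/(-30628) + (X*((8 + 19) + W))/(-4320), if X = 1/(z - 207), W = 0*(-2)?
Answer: 200995657/165391200 ≈ 1.2153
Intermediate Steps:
W = 0
X = -1/135 (X = 1/(72 - 207) = 1/(-135) = -1/135 ≈ -0.0074074)
-37220/(-30628) + (X*((8 + 19) + W))/(-4320) = -37220/(-30628) - ((8 + 19) + 0)/135/(-4320) = -37220*(-1/30628) - (27 + 0)/135*(-1/4320) = 9305/7657 - 1/135*27*(-1/4320) = 9305/7657 - ⅕*(-1/4320) = 9305/7657 + 1/21600 = 200995657/165391200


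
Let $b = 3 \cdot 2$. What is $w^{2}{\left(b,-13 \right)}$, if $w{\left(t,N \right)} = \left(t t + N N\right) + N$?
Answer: $36864$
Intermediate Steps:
$b = 6$
$w{\left(t,N \right)} = N + N^{2} + t^{2}$ ($w{\left(t,N \right)} = \left(t^{2} + N^{2}\right) + N = \left(N^{2} + t^{2}\right) + N = N + N^{2} + t^{2}$)
$w^{2}{\left(b,-13 \right)} = \left(-13 + \left(-13\right)^{2} + 6^{2}\right)^{2} = \left(-13 + 169 + 36\right)^{2} = 192^{2} = 36864$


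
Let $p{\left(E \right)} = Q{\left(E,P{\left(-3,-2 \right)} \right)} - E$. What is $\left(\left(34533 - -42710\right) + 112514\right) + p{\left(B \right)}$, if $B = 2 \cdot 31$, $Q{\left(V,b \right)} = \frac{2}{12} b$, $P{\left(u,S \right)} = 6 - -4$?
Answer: $\frac{569090}{3} \approx 1.897 \cdot 10^{5}$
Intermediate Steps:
$P{\left(u,S \right)} = 10$ ($P{\left(u,S \right)} = 6 + 4 = 10$)
$Q{\left(V,b \right)} = \frac{b}{6}$ ($Q{\left(V,b \right)} = 2 \cdot \frac{1}{12} b = \frac{b}{6}$)
$B = 62$
$p{\left(E \right)} = \frac{5}{3} - E$ ($p{\left(E \right)} = \frac{1}{6} \cdot 10 - E = \frac{5}{3} - E$)
$\left(\left(34533 - -42710\right) + 112514\right) + p{\left(B \right)} = \left(\left(34533 - -42710\right) + 112514\right) + \left(\frac{5}{3} - 62\right) = \left(\left(34533 + 42710\right) + 112514\right) + \left(\frac{5}{3} - 62\right) = \left(77243 + 112514\right) - \frac{181}{3} = 189757 - \frac{181}{3} = \frac{569090}{3}$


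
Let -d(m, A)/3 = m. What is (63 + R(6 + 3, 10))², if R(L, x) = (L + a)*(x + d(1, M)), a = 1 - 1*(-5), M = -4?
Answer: 28224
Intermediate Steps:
d(m, A) = -3*m
a = 6 (a = 1 + 5 = 6)
R(L, x) = (-3 + x)*(6 + L) (R(L, x) = (L + 6)*(x - 3*1) = (6 + L)*(x - 3) = (6 + L)*(-3 + x) = (-3 + x)*(6 + L))
(63 + R(6 + 3, 10))² = (63 + (-18 - 3*(6 + 3) + 6*10 + (6 + 3)*10))² = (63 + (-18 - 3*9 + 60 + 9*10))² = (63 + (-18 - 27 + 60 + 90))² = (63 + 105)² = 168² = 28224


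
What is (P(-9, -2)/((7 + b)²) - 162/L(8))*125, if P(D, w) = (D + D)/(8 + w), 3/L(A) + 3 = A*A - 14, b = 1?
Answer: -20304375/64 ≈ -3.1726e+5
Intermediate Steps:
L(A) = 3/(-17 + A²) (L(A) = 3/(-3 + (A*A - 14)) = 3/(-3 + (A² - 14)) = 3/(-3 + (-14 + A²)) = 3/(-17 + A²))
P(D, w) = 2*D/(8 + w) (P(D, w) = (2*D)/(8 + w) = 2*D/(8 + w))
(P(-9, -2)/((7 + b)²) - 162/L(8))*125 = ((2*(-9)/(8 - 2))/((7 + 1)²) - 162/(3/(-17 + 8²)))*125 = ((2*(-9)/6)/(8²) - 162/(3/(-17 + 64)))*125 = ((2*(-9)*(⅙))/64 - 162/(3/47))*125 = (-3*1/64 - 162/(3*(1/47)))*125 = (-3/64 - 162/3/47)*125 = (-3/64 - 162*47/3)*125 = (-3/64 - 2538)*125 = -162435/64*125 = -20304375/64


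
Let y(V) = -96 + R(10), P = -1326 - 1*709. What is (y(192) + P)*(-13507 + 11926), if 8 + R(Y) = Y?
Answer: 3365949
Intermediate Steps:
R(Y) = -8 + Y
P = -2035 (P = -1326 - 709 = -2035)
y(V) = -94 (y(V) = -96 + (-8 + 10) = -96 + 2 = -94)
(y(192) + P)*(-13507 + 11926) = (-94 - 2035)*(-13507 + 11926) = -2129*(-1581) = 3365949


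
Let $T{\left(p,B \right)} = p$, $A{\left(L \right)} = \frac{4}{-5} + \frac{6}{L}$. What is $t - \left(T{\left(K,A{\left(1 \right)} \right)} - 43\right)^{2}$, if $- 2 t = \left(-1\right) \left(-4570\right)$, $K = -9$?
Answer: $-4989$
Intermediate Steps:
$A{\left(L \right)} = - \frac{4}{5} + \frac{6}{L}$ ($A{\left(L \right)} = 4 \left(- \frac{1}{5}\right) + \frac{6}{L} = - \frac{4}{5} + \frac{6}{L}$)
$t = -2285$ ($t = - \frac{\left(-1\right) \left(-4570\right)}{2} = \left(- \frac{1}{2}\right) 4570 = -2285$)
$t - \left(T{\left(K,A{\left(1 \right)} \right)} - 43\right)^{2} = -2285 - \left(-9 - 43\right)^{2} = -2285 - \left(-52\right)^{2} = -2285 - 2704 = -4989$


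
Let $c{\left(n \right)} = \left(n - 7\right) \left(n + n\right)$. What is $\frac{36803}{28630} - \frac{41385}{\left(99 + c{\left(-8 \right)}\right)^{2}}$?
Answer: $\frac{1014861671}{1096729410} \approx 0.92535$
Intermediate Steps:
$c{\left(n \right)} = 2 n \left(-7 + n\right)$ ($c{\left(n \right)} = \left(-7 + n\right) 2 n = 2 n \left(-7 + n\right)$)
$\frac{36803}{28630} - \frac{41385}{\left(99 + c{\left(-8 \right)}\right)^{2}} = \frac{36803}{28630} - \frac{41385}{\left(99 + 2 \left(-8\right) \left(-7 - 8\right)\right)^{2}} = 36803 \cdot \frac{1}{28630} - \frac{41385}{\left(99 + 2 \left(-8\right) \left(-15\right)\right)^{2}} = \frac{36803}{28630} - \frac{41385}{\left(99 + 240\right)^{2}} = \frac{36803}{28630} - \frac{41385}{339^{2}} = \frac{36803}{28630} - \frac{41385}{114921} = \frac{36803}{28630} - \frac{13795}{38307} = \frac{1014861671}{1096729410}$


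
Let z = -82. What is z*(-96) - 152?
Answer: 7720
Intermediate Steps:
z*(-96) - 152 = -82*(-96) - 152 = 7872 - 152 = 7720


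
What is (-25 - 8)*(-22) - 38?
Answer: 688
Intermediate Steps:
(-25 - 8)*(-22) - 38 = -33*(-22) - 38 = 726 - 38 = 688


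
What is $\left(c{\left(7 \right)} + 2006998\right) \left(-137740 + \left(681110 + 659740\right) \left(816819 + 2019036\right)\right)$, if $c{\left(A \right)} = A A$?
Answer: $7631707985726903470$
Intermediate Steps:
$c{\left(A \right)} = A^{2}$
$\left(c{\left(7 \right)} + 2006998\right) \left(-137740 + \left(681110 + 659740\right) \left(816819 + 2019036\right)\right) = \left(7^{2} + 2006998\right) \left(-137740 + \left(681110 + 659740\right) \left(816819 + 2019036\right)\right) = \left(49 + 2006998\right) \left(-137740 + 1340850 \cdot 2835855\right) = 2007047 \left(-137740 + 3802456176750\right) = 2007047 \cdot 3802456039010 = 7631707985726903470$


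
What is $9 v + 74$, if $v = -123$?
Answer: $-1033$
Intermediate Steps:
$9 v + 74 = 9 \left(-123\right) + 74 = -1107 + 74 = -1033$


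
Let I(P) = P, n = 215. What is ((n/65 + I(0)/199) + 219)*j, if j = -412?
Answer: -1190680/13 ≈ -91591.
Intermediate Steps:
((n/65 + I(0)/199) + 219)*j = ((215/65 + 0/199) + 219)*(-412) = ((215*(1/65) + 0*(1/199)) + 219)*(-412) = ((43/13 + 0) + 219)*(-412) = (43/13 + 219)*(-412) = (2890/13)*(-412) = -1190680/13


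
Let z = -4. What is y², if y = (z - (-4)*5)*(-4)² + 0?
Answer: 65536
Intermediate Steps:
y = 256 (y = (-4 - (-4)*5)*(-4)² + 0 = (-4 - 1*(-20))*16 + 0 = (-4 + 20)*16 + 0 = 16*16 + 0 = 256 + 0 = 256)
y² = 256² = 65536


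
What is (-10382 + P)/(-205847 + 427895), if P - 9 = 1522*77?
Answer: 11869/24672 ≈ 0.48107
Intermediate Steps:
P = 117203 (P = 9 + 1522*77 = 9 + 117194 = 117203)
(-10382 + P)/(-205847 + 427895) = (-10382 + 117203)/(-205847 + 427895) = 106821/222048 = 106821*(1/222048) = 11869/24672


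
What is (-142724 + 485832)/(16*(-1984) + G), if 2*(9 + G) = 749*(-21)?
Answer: -686216/79235 ≈ -8.6605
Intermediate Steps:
G = -15747/2 (G = -9 + (749*(-21))/2 = -9 + (½)*(-15729) = -9 - 15729/2 = -15747/2 ≈ -7873.5)
(-142724 + 485832)/(16*(-1984) + G) = (-142724 + 485832)/(16*(-1984) - 15747/2) = 343108/(-31744 - 15747/2) = 343108/(-79235/2) = 343108*(-2/79235) = -686216/79235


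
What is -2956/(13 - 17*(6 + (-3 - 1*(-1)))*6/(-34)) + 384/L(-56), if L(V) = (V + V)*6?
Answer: -20792/175 ≈ -118.81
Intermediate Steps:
L(V) = 12*V (L(V) = (2*V)*6 = 12*V)
-2956/(13 - 17*(6 + (-3 - 1*(-1)))*6/(-34)) + 384/L(-56) = -2956/(13 - 17*(6 + (-3 - 1*(-1)))*6/(-34)) + 384/((12*(-56))) = -2956/(13 - 17*(6 + (-3 + 1))*6*(-1)/34) + 384/(-672) = -2956/(13 - 17*(6 - 2)*6*(-1)/34) + 384*(-1/672) = -2956/(13 - 17*4*6*(-1)/34) - 4/7 = -2956/(13 - 408*(-1)/34) - 4/7 = -2956/(13 - 17*(-12/17)) - 4/7 = -2956/(13 + 12) - 4/7 = -2956/25 - 4/7 = -20792/175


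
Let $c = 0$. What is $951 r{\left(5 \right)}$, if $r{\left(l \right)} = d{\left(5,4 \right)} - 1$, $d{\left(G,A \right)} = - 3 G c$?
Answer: $-951$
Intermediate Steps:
$d{\left(G,A \right)} = 0$ ($d{\left(G,A \right)} = - 3 G 0 = 0$)
$r{\left(l \right)} = -1$ ($r{\left(l \right)} = 0 - 1 = -1$)
$951 r{\left(5 \right)} = 951 \left(-1\right) = -951$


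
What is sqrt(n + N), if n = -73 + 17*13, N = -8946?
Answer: I*sqrt(8798) ≈ 93.798*I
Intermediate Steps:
n = 148 (n = -73 + 221 = 148)
sqrt(n + N) = sqrt(148 - 8946) = sqrt(-8798) = I*sqrt(8798)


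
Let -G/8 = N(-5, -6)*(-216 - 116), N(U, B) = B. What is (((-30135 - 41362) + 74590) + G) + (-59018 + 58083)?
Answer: -13778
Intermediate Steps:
G = -15936 (G = -(-48)*(-216 - 116) = -(-48)*(-332) = -8*1992 = -15936)
(((-30135 - 41362) + 74590) + G) + (-59018 + 58083) = (((-30135 - 41362) + 74590) - 15936) + (-59018 + 58083) = ((-71497 + 74590) - 15936) - 935 = (3093 - 15936) - 935 = -12843 - 935 = -13778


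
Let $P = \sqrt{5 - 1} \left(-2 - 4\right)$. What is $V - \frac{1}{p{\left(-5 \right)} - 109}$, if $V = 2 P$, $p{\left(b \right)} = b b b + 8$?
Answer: $- \frac{5423}{226} \approx -23.996$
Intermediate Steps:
$P = -12$ ($P = \sqrt{4} \left(-6\right) = 2 \left(-6\right) = -12$)
$p{\left(b \right)} = 8 + b^{3}$ ($p{\left(b \right)} = b^{2} b + 8 = b^{3} + 8 = 8 + b^{3}$)
$V = -24$ ($V = 2 \left(-12\right) = -24$)
$V - \frac{1}{p{\left(-5 \right)} - 109} = -24 - \frac{1}{\left(8 + \left(-5\right)^{3}\right) - 109} = -24 - \frac{1}{\left(8 - 125\right) - 109} = -24 - \frac{1}{-117 - 109} = -24 - \frac{1}{-226} = -24 - - \frac{1}{226} = -24 + \frac{1}{226} = - \frac{5423}{226}$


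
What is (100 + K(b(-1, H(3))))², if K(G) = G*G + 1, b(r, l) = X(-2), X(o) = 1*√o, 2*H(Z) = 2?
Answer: 9801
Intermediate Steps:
H(Z) = 1 (H(Z) = (½)*2 = 1)
X(o) = √o
b(r, l) = I*√2 (b(r, l) = √(-2) = I*√2)
K(G) = 1 + G² (K(G) = G² + 1 = 1 + G²)
(100 + K(b(-1, H(3))))² = (100 + (1 + (I*√2)²))² = (100 + (1 - 2))² = (100 - 1)² = 99² = 9801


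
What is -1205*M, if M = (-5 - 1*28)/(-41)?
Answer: -39765/41 ≈ -969.88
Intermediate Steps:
M = 33/41 (M = (-5 - 28)*(-1/41) = -33*(-1/41) = 33/41 ≈ 0.80488)
-1205*M = -1205*33/41 = -39765/41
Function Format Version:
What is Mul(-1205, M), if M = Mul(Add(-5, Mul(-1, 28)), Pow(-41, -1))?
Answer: Rational(-39765, 41) ≈ -969.88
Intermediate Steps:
M = Rational(33, 41) (M = Mul(Add(-5, -28), Rational(-1, 41)) = Mul(-33, Rational(-1, 41)) = Rational(33, 41) ≈ 0.80488)
Mul(-1205, M) = Mul(-1205, Rational(33, 41)) = Rational(-39765, 41)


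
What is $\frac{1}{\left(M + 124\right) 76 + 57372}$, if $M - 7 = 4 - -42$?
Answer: $\frac{1}{70824} \approx 1.412 \cdot 10^{-5}$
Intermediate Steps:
$M = 53$ ($M = 7 + \left(4 - -42\right) = 7 + \left(4 + 42\right) = 7 + 46 = 53$)
$\frac{1}{\left(M + 124\right) 76 + 57372} = \frac{1}{\left(53 + 124\right) 76 + 57372} = \frac{1}{177 \cdot 76 + 57372} = \frac{1}{13452 + 57372} = \frac{1}{70824}$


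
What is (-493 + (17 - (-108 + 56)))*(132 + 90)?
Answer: -94128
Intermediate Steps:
(-493 + (17 - (-108 + 56)))*(132 + 90) = (-493 + (17 - 1*(-52)))*222 = (-493 + (17 + 52))*222 = (-493 + 69)*222 = -424*222 = -94128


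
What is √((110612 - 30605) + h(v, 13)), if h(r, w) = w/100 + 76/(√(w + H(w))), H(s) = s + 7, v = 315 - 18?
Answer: √(8712776457 + 250800*√33)/330 ≈ 282.88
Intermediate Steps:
v = 297
H(s) = 7 + s
h(r, w) = 76/√(7 + 2*w) + w/100 (h(r, w) = w/100 + 76/(√(w + (7 + w))) = w*(1/100) + 76/(√(7 + 2*w)) = w/100 + 76/√(7 + 2*w) = 76/√(7 + 2*w) + w/100)
√((110612 - 30605) + h(v, 13)) = √((110612 - 30605) + (76/√(7 + 2*13) + (1/100)*13)) = √(80007 + (76/√(7 + 26) + 13/100)) = √(80007 + (76/√33 + 13/100)) = √(80007 + (76*(√33/33) + 13/100)) = √(80007 + (76*√33/33 + 13/100)) = √(80007 + (13/100 + 76*√33/33)) = √(8000713/100 + 76*√33/33)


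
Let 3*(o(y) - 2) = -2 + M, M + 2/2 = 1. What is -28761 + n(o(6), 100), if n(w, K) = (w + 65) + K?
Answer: -85784/3 ≈ -28595.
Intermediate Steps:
M = 0 (M = -1 + 1 = 0)
o(y) = 4/3 (o(y) = 2 + (-2 + 0)/3 = 2 + (⅓)*(-2) = 2 - ⅔ = 4/3)
n(w, K) = 65 + K + w (n(w, K) = (65 + w) + K = 65 + K + w)
-28761 + n(o(6), 100) = -28761 + (65 + 100 + 4/3) = -28761 + 499/3 = -85784/3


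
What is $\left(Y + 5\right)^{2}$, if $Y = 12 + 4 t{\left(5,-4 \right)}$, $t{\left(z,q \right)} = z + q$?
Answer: $441$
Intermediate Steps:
$t{\left(z,q \right)} = q + z$
$Y = 16$ ($Y = 12 + 4 \left(-4 + 5\right) = 12 + 4 \cdot 1 = 12 + 4 = 16$)
$\left(Y + 5\right)^{2} = \left(16 + 5\right)^{2} = 21^{2} = 441$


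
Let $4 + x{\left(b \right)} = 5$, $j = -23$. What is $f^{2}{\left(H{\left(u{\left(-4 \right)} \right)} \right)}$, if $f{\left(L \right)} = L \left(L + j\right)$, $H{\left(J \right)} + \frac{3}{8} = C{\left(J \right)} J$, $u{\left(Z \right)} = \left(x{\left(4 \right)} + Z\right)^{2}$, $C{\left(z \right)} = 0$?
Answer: $\frac{314721}{4096} \approx 76.836$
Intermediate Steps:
$x{\left(b \right)} = 1$ ($x{\left(b \right)} = -4 + 5 = 1$)
$u{\left(Z \right)} = \left(1 + Z\right)^{2}$
$H{\left(J \right)} = - \frac{3}{8}$ ($H{\left(J \right)} = - \frac{3}{8} + 0 J = - \frac{3}{8} + 0 = - \frac{3}{8}$)
$f{\left(L \right)} = L \left(-23 + L\right)$ ($f{\left(L \right)} = L \left(L - 23\right) = L \left(-23 + L\right)$)
$f^{2}{\left(H{\left(u{\left(-4 \right)} \right)} \right)} = \left(- \frac{3 \left(-23 - \frac{3}{8}\right)}{8}\right)^{2} = \left(\left(- \frac{3}{8}\right) \left(- \frac{187}{8}\right)\right)^{2} = \left(\frac{561}{64}\right)^{2} = \frac{314721}{4096}$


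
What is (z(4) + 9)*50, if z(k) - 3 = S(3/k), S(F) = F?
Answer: 1275/2 ≈ 637.50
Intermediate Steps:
z(k) = 3 + 3/k
(z(4) + 9)*50 = ((3 + 3/4) + 9)*50 = (15/4 + 9)*50 = (51/4)*50 = 1275/2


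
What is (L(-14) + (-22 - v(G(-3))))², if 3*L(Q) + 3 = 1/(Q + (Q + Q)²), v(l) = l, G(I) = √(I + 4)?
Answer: 3073482721/5336100 ≈ 575.98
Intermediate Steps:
G(I) = √(4 + I)
L(Q) = -1 + 1/(3*(Q + 4*Q²)) (L(Q) = -1 + 1/(3*(Q + (Q + Q)²)) = -1 + 1/(3*(Q + (2*Q)²)) = -1 + 1/(3*(Q + 4*Q²)))
(L(-14) + (-22 - v(G(-3))))² = ((⅓ - 1*(-14) - 4*(-14)²)/((-14)*(1 + 4*(-14))) + (-22 - √(4 - 3)))² = (-(⅓ + 14 - 4*196)/(14*(1 - 56)) + (-22 - √1))² = (-1/14*(⅓ + 14 - 784)/(-55) + (-22 - 1*1))² = (-1/14*(-1/55)*(-2309/3) + (-22 - 1))² = (-2309/2310 - 23)² = (-55439/2310)² = 3073482721/5336100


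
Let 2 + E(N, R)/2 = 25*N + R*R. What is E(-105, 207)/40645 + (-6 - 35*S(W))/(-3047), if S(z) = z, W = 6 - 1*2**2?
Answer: 22563808/11258665 ≈ 2.0041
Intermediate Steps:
W = 2 (W = 6 - 1*4 = 6 - 4 = 2)
E(N, R) = -4 + 2*R**2 + 50*N (E(N, R) = -4 + 2*(25*N + R*R) = -4 + 2*(25*N + R**2) = -4 + 2*(R**2 + 25*N) = -4 + (2*R**2 + 50*N) = -4 + 2*R**2 + 50*N)
E(-105, 207)/40645 + (-6 - 35*S(W))/(-3047) = (-4 + 2*207**2 + 50*(-105))/40645 + (-6 - 35*2)/(-3047) = (-4 + 2*42849 - 5250)*(1/40645) + (-6 - 70)*(-1/3047) = (-4 + 85698 - 5250)*(1/40645) - 76*(-1/3047) = 80444*(1/40645) + 76/3047 = 80444/40645 + 76/3047 = 22563808/11258665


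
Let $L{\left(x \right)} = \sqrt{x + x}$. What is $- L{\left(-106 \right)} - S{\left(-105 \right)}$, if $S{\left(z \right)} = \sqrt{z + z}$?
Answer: $i \left(- \sqrt{210} - 2 \sqrt{53}\right) \approx - 29.052 i$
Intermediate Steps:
$L{\left(x \right)} = \sqrt{2} \sqrt{x}$ ($L{\left(x \right)} = \sqrt{2 x} = \sqrt{2} \sqrt{x}$)
$S{\left(z \right)} = \sqrt{2} \sqrt{z}$ ($S{\left(z \right)} = \sqrt{2 z} = \sqrt{2} \sqrt{z}$)
$- L{\left(-106 \right)} - S{\left(-105 \right)} = - \sqrt{2} \sqrt{-106} - \sqrt{2} \sqrt{-105} = - \sqrt{2} i \sqrt{106} - \sqrt{2} i \sqrt{105} = - 2 i \sqrt{53} - i \sqrt{210} = - i \sqrt{210} - 2 i \sqrt{53}$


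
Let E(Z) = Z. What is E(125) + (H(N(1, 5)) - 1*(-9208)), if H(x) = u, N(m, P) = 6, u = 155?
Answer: 9488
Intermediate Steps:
H(x) = 155
E(125) + (H(N(1, 5)) - 1*(-9208)) = 125 + (155 - 1*(-9208)) = 125 + (155 + 9208) = 125 + 9363 = 9488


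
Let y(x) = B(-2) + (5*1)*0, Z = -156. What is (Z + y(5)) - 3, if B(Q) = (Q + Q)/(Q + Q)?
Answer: -158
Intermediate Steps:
B(Q) = 1 (B(Q) = (2*Q)/((2*Q)) = (2*Q)*(1/(2*Q)) = 1)
y(x) = 1 (y(x) = 1 + (5*1)*0 = 1 + 5*0 = 1 + 0 = 1)
(Z + y(5)) - 3 = (-156 + 1) - 3 = -155 - 3 = -158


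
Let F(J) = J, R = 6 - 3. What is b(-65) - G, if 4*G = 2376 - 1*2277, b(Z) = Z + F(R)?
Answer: -347/4 ≈ -86.750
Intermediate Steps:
R = 3
b(Z) = 3 + Z (b(Z) = Z + 3 = 3 + Z)
G = 99/4 (G = (2376 - 1*2277)/4 = (2376 - 2277)/4 = (1/4)*99 = 99/4 ≈ 24.750)
b(-65) - G = (3 - 65) - 1*99/4 = -62 - 99/4 = -347/4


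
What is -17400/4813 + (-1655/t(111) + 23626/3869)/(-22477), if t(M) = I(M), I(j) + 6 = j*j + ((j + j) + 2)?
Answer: -18974972532834847/5248266010997191 ≈ -3.6155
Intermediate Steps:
I(j) = -4 + j² + 2*j (I(j) = -6 + (j*j + ((j + j) + 2)) = -6 + (j² + (2*j + 2)) = -6 + (j² + (2 + 2*j)) = -6 + (2 + j² + 2*j) = -4 + j² + 2*j)
t(M) = -4 + M² + 2*M
-17400/4813 + (-1655/t(111) + 23626/3869)/(-22477) = -17400/4813 + (-1655/(-4 + 111² + 2*111) + 23626/3869)/(-22477) = -17400*1/4813 + (-1655/(-4 + 12321 + 222) + 23626*(1/3869))*(-1/22477) = -17400/4813 + (-1655/12539 + 23626/3869)*(-1/22477) = -17400/4813 + (289843219/48513391)*(-1/22477) = -17400/4813 - 289843219/1090435489507 = -18974972532834847/5248266010997191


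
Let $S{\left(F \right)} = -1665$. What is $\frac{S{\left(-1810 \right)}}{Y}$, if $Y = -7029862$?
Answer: $\frac{1665}{7029862} \approx 0.00023685$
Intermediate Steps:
$\frac{S{\left(-1810 \right)}}{Y} = - \frac{1665}{-7029862} = \left(-1665\right) \left(- \frac{1}{7029862}\right) = \frac{1665}{7029862}$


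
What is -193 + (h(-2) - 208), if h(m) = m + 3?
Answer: -400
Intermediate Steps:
h(m) = 3 + m
-193 + (h(-2) - 208) = -193 + ((3 - 2) - 208) = -193 + (1 - 208) = -193 - 207 = -400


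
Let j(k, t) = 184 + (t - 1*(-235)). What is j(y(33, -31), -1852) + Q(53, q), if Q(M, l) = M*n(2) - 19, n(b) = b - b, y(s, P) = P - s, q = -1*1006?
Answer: -1452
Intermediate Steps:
q = -1006
n(b) = 0
Q(M, l) = -19 (Q(M, l) = M*0 - 19 = 0 - 19 = -19)
j(k, t) = 419 + t (j(k, t) = 184 + (t + 235) = 184 + (235 + t) = 419 + t)
j(y(33, -31), -1852) + Q(53, q) = (419 - 1852) - 19 = -1433 - 19 = -1452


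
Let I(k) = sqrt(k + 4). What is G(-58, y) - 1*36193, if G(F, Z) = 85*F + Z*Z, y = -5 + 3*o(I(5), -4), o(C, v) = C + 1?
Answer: -41074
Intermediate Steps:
I(k) = sqrt(4 + k)
o(C, v) = 1 + C
y = 7 (y = -5 + 3*(1 + sqrt(4 + 5)) = -5 + 3*(1 + sqrt(9)) = -5 + 3*(1 + 3) = -5 + 3*4 = -5 + 12 = 7)
G(F, Z) = Z**2 + 85*F (G(F, Z) = 85*F + Z**2 = Z**2 + 85*F)
G(-58, y) - 1*36193 = (7**2 + 85*(-58)) - 1*36193 = (49 - 4930) - 36193 = -4881 - 36193 = -41074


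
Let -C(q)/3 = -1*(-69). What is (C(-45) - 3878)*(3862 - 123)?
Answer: -15273815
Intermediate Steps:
C(q) = -207 (C(q) = -(-3)*(-69) = -3*69 = -207)
(C(-45) - 3878)*(3862 - 123) = (-207 - 3878)*(3862 - 123) = -4085*3739 = -15273815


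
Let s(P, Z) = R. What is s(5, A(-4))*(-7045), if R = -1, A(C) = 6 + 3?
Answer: 7045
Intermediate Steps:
A(C) = 9
s(P, Z) = -1
s(5, A(-4))*(-7045) = -1*(-7045) = 7045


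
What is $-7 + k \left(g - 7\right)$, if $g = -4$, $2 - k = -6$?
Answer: $-95$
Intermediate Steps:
$k = 8$ ($k = 2 - -6 = 2 + 6 = 8$)
$-7 + k \left(g - 7\right) = -7 + 8 \left(-4 - 7\right) = -7 + 8 \left(-11\right) = -7 - 88 = -95$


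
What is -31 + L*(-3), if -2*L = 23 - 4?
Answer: -5/2 ≈ -2.5000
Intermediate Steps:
L = -19/2 (L = -(23 - 4)/2 = -½*19 = -19/2 ≈ -9.5000)
-31 + L*(-3) = -31 - 19/2*(-3) = -31 + 57/2 = -5/2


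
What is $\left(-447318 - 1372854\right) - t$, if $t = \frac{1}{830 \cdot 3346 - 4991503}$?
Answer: $- \frac{4030448723555}{2214323} \approx -1.8202 \cdot 10^{6}$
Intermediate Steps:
$t = - \frac{1}{2214323}$ ($t = \frac{1}{2777180 - 4991503} = \frac{1}{-2214323} = - \frac{1}{2214323} \approx -4.5161 \cdot 10^{-7}$)
$\left(-447318 - 1372854\right) - t = \left(-447318 - 1372854\right) - - \frac{1}{2214323} = -1820172 + \frac{1}{2214323} = - \frac{4030448723555}{2214323}$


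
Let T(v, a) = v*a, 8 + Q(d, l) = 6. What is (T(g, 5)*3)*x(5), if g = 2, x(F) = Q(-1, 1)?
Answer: -60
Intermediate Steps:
Q(d, l) = -2 (Q(d, l) = -8 + 6 = -2)
x(F) = -2
T(v, a) = a*v
(T(g, 5)*3)*x(5) = ((5*2)*3)*(-2) = (10*3)*(-2) = 30*(-2) = -60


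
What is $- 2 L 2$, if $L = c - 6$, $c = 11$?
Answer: $-20$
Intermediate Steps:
$L = 5$ ($L = 11 - 6 = 5$)
$- 2 L 2 = \left(-2\right) 5 \cdot 2 = \left(-10\right) 2 = -20$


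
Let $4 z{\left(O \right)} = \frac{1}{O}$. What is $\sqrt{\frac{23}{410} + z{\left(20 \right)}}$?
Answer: $\frac{3 \sqrt{205}}{164} \approx 0.26191$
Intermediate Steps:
$z{\left(O \right)} = \frac{1}{4 O}$
$\sqrt{\frac{23}{410} + z{\left(20 \right)}} = \sqrt{\frac{23}{410} + \frac{1}{4 \cdot 20}} = \sqrt{23 \cdot \frac{1}{410} + \frac{1}{4} \cdot \frac{1}{20}} = \sqrt{\frac{23}{410} + \frac{1}{80}} = \sqrt{\frac{45}{656}} = \frac{3 \sqrt{205}}{164}$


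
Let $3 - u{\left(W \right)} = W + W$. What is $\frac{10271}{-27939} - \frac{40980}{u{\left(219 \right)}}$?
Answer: $\frac{76031489}{810231} \approx 93.839$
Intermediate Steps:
$u{\left(W \right)} = 3 - 2 W$ ($u{\left(W \right)} = 3 - \left(W + W\right) = 3 - 2 W$)
$\frac{10271}{-27939} - \frac{40980}{u{\left(219 \right)}} = \frac{10271}{-27939} - \frac{40980}{3 - 438} = 10271 \left(- \frac{1}{27939}\right) - \frac{40980}{3 - 438} = - \frac{10271}{27939} - \frac{40980}{-435} = - \frac{10271}{27939} - - \frac{2732}{29} = - \frac{10271}{27939} + \frac{2732}{29} = \frac{76031489}{810231}$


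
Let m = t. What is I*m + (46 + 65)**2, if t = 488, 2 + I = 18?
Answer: 20129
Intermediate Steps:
I = 16 (I = -2 + 18 = 16)
m = 488
I*m + (46 + 65)**2 = 16*488 + (46 + 65)**2 = 7808 + 111**2 = 7808 + 12321 = 20129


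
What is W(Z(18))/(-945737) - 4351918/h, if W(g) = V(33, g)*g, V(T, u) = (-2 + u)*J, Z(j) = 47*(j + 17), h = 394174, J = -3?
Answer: -19994049476/8104020353 ≈ -2.4672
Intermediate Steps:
Z(j) = 799 + 47*j (Z(j) = 47*(17 + j) = 799 + 47*j)
V(T, u) = 6 - 3*u (V(T, u) = (-2 + u)*(-3) = 6 - 3*u)
W(g) = g*(6 - 3*g) (W(g) = (6 - 3*g)*g = g*(6 - 3*g))
W(Z(18))/(-945737) - 4351918/h = (3*(799 + 47*18)*(2 - (799 + 47*18)))/(-945737) - 4351918/394174 = (3*(799 + 846)*(2 - (799 + 846)))*(-1/945737) - 4351918*1/394174 = (3*1645*(2 - 1*1645))*(-1/945737) - 2175959/197087 = (3*1645*(2 - 1645))*(-1/945737) - 2175959/197087 = (3*1645*(-1643))*(-1/945737) - 2175959/197087 = -8108205*(-1/945737) - 2175959/197087 = 8108205/945737 - 2175959/197087 = -19994049476/8104020353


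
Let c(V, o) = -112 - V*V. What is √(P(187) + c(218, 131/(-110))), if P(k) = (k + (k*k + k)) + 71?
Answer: 3*I*√1358 ≈ 110.55*I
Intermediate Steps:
P(k) = 71 + k² + 2*k (P(k) = (k + (k² + k)) + 71 = (k + (k + k²)) + 71 = (k² + 2*k) + 71 = 71 + k² + 2*k)
c(V, o) = -112 - V²
√(P(187) + c(218, 131/(-110))) = √((71 + 187² + 2*187) + (-112 - 1*218²)) = √((71 + 34969 + 374) + (-112 - 1*47524)) = √(35414 + (-112 - 47524)) = √(35414 - 47636) = √(-12222) = 3*I*√1358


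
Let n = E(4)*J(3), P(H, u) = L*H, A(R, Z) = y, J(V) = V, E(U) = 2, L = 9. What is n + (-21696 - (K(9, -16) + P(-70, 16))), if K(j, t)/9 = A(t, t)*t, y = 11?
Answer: -19476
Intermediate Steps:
A(R, Z) = 11
P(H, u) = 9*H
K(j, t) = 99*t (K(j, t) = 9*(11*t) = 99*t)
n = 6 (n = 2*3 = 6)
n + (-21696 - (K(9, -16) + P(-70, 16))) = 6 + (-21696 - (99*(-16) + 9*(-70))) = 6 + (-21696 - (-1584 - 630)) = 6 + (-21696 - 1*(-2214)) = 6 + (-21696 + 2214) = 6 - 19482 = -19476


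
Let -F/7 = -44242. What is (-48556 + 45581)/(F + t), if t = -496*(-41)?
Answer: -595/66006 ≈ -0.0090143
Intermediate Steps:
F = 309694 (F = -7*(-44242) = 309694)
t = 20336
(-48556 + 45581)/(F + t) = (-48556 + 45581)/(309694 + 20336) = -2975/330030 = -2975*1/330030 = -595/66006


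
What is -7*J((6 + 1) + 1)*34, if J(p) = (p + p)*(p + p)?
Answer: -60928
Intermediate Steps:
J(p) = 4*p² (J(p) = (2*p)*(2*p) = 4*p²)
-7*J((6 + 1) + 1)*34 = -28*((6 + 1) + 1)²*34 = -28*(7 + 1)²*34 = -28*8²*34 = -28*64*34 = -7*256*34 = -1792*34 = -60928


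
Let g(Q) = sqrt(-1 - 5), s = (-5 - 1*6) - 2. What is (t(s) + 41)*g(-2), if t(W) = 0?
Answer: 41*I*sqrt(6) ≈ 100.43*I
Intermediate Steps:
s = -13 (s = (-5 - 6) - 2 = -11 - 2 = -13)
g(Q) = I*sqrt(6) (g(Q) = sqrt(-6) = I*sqrt(6))
(t(s) + 41)*g(-2) = (0 + 41)*(I*sqrt(6)) = 41*(I*sqrt(6)) = 41*I*sqrt(6)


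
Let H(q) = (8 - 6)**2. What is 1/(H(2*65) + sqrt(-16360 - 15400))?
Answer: 1/7944 - I*sqrt(1985)/7944 ≈ 0.00012588 - 0.0056084*I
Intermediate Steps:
H(q) = 4 (H(q) = 2**2 = 4)
1/(H(2*65) + sqrt(-16360 - 15400)) = 1/(4 + sqrt(-16360 - 15400)) = 1/(4 + sqrt(-31760)) = 1/(4 + 4*I*sqrt(1985))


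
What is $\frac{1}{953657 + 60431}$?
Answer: $\frac{1}{1014088} \approx 9.8611 \cdot 10^{-7}$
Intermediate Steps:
$\frac{1}{953657 + 60431} = \frac{1}{1014088}$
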